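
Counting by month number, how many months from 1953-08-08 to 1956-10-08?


From August 1953 to October 1956
3 years * 12 = 36 months, plus 2 months = 38

38 months


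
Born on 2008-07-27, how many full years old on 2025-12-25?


Birth: 2008-07-27
Reference: 2025-12-25
Year difference: 2025 - 2008 = 17

17 years old


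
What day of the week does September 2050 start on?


Target: September 1, 2050
Anchor: Jan 1, 2050. With p = 2050 - 1 = 2049: (p + p//4 - p//100 + p//400) mod 7 = (2049 + 512 - 20 + 5) mod 7 = 2546 mod 7 = 5 -> Saturday (Mon=0 ... Sun=6)
Days before September (Jan-Aug): 243 days
Weekday index = (5 + 243) mod 7 = 3

Thursday


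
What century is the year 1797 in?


Century = (year - 1) // 100 + 1
= (1797 - 1) // 100 + 1
= 1796 // 100 + 1
= 17 + 1

18th century


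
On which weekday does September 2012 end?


September 2012 has 30 days
Anchor: Jan 1, 2012. With p = 2012 - 1 = 2011: (p + p//4 - p//100 + p//400) mod 7 = (2011 + 502 - 20 + 5) mod 7 = 2498 mod 7 = 6 -> Sunday (Mon=0 ... Sun=6)
Days before September (Jan-Aug): 244; September 1 index = (6 + 244) mod 7 = 5 -> Saturday
Last day offset: 30 - 1 = 29 days
Weekday index = (5 + 29) mod 7 = 6

Sunday, September 30


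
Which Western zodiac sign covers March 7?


Date: March 7
Conventional tropical zodiac dates: Pisces from February 19 onward; Aries starts March 21
March 7 falls within the Pisces range

Pisces


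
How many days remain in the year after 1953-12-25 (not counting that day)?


Day of year: 359 of 365
Remaining = 365 - 359

6 days


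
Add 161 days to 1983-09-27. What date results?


Start: 1983-09-27, add 161 days
September 1983 has 30 days: 30 - 27 = 3 days to September 30 -> 158 left
October 1983 has 31 days -> 127 left
November 1983 has 30 days -> 97 left
December 1983 has 31 days -> 66 left
January 1984 has 31 days -> 35 left
February 1984 has 29 days -> 6 left
March 1984: 6 <= 31 -> lands on March 6

Result: 1984-03-06


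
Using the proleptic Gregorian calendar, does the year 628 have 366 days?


Gregorian leap year rule: divisible by 4, but not by 100, unless also by 400.
628 is divisible by 4 but not 100 -> leap year

Yes


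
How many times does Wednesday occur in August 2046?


August 2046 has 31 days
Anchor: Jan 1, 2046. With p = 2046 - 1 = 2045: (p + p//4 - p//100 + p//400) mod 7 = (2045 + 511 - 20 + 5) mod 7 = 2541 mod 7 = 0 -> Monday (Mon=0 ... Sun=6)
Days before August (Jan-Jul): 212; August 1 index = (0 + 212) mod 7 = 2 -> Wednesday
First Wednesday is August 1
Wednesdays: 1, 8, 15, 22, 29

5 Wednesdays


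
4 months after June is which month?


June is month 6
6 + 4 = 10

October


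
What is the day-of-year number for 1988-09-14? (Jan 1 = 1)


Date: September 14, 1988
Days in months 1 through 8: 244
Plus 14 days in September

Day of year: 258


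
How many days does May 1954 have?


May 1954

31 days


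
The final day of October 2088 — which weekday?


October 2088 has 31 days
Anchor: Jan 1, 2088. With p = 2088 - 1 = 2087: (p + p//4 - p//100 + p//400) mod 7 = (2087 + 521 - 20 + 5) mod 7 = 2593 mod 7 = 3 -> Thursday (Mon=0 ... Sun=6)
Days before October (Jan-Sep): 274; October 1 index = (3 + 274) mod 7 = 4 -> Friday
Last day offset: 31 - 1 = 30 days
Weekday index = (4 + 30) mod 7 = 6

Sunday, October 31


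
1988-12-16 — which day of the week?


Date: December 16, 1988
Anchor: Jan 1, 1988. With p = 1988 - 1 = 1987: (p + p//4 - p//100 + p//400) mod 7 = (1987 + 496 - 19 + 4) mod 7 = 2468 mod 7 = 4 -> Friday (Mon=0 ... Sun=6)
Days before December (Jan-Nov): 335; offset = 335 + 16 - 1 = 350
Weekday index = (4 + 350) mod 7 = 4

Day of the week: Friday


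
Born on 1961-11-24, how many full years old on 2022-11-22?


Birth: 1961-11-24
Reference: 2022-11-22
Year difference: 2022 - 1961 = 61
Birthday not yet reached in 2022, subtract 1

60 years old


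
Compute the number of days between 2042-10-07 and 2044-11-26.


From 2042-10-07 to 2044-11-26
2042-10-07: days before October = 31 + 28 + 31 + 30 + 31 + 30 + 31 + 31 + 30 = 273 (2042 is not a leap year); day of year = 273 + 7 = 280
2044-11-26: days before November = 31 + 29 + 31 + 30 + 31 + 30 + 31 + 31 + 30 + 31 = 305 (2044 is a leap year); day of year = 305 + 26 = 331
Rest of 2042: 365 - 280 = 85
Full years 2043 (365): 365
Total = 85 + 365 + 331 = 781

781 days


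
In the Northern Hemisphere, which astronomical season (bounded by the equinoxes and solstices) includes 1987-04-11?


Date: April 11
Astronomical Spring (approx.; exact equinox/solstice day varies by year): March 20 to June 20
April 11 falls within the Spring window

Spring


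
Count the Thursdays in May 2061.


May 2061 has 31 days
Anchor: Jan 1, 2061. With p = 2061 - 1 = 2060: (p + p//4 - p//100 + p//400) mod 7 = (2060 + 515 - 20 + 5) mod 7 = 2560 mod 7 = 5 -> Saturday (Mon=0 ... Sun=6)
Days before May (Jan-Apr): 120; May 1 index = (5 + 120) mod 7 = 6 -> Sunday
First Thursday is May 5
Thursdays: 5, 12, 19, 26

4 Thursdays


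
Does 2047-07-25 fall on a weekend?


Anchor: Jan 1, 2047. With p = 2047 - 1 = 2046: (p + p//4 - p//100 + p//400) mod 7 = (2046 + 511 - 20 + 5) mod 7 = 2542 mod 7 = 1 -> Tuesday (Mon=0 ... Sun=6)
Day of year: 206; offset = 205
Weekday index = (1 + 205) mod 7 = 3 -> Thursday
Weekend days: Saturday, Sunday

No


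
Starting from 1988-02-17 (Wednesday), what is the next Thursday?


Current: Wednesday
Target: Thursday
Days ahead: 1

Next Thursday: 1988-02-18


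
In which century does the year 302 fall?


Century = (year - 1) // 100 + 1
= (302 - 1) // 100 + 1
= 301 // 100 + 1
= 3 + 1

4th century


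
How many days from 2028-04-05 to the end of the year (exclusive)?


Day of year: 96 of 366
Remaining = 366 - 96

270 days


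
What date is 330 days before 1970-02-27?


Start: 1970-02-27, subtract 330 days
Back 27 days from February 27 reaches January 31, 1970 -> 303 left
January 1970 has 31 days -> back to December 31, 1969 -> 272 left
December 1969 has 31 days -> back to November 30, 1969 -> 241 left
November 1969 has 30 days -> back to October 31, 1969 -> 211 left
October 1969 has 31 days -> back to September 30, 1969 -> 180 left
September 1969 has 30 days -> back to August 31, 1969 -> 150 left
August 1969 has 31 days -> back to July 31, 1969 -> 119 left
July 1969 has 31 days -> back to June 30, 1969 -> 88 left
June 1969 has 30 days -> back to May 31, 1969 -> 58 left
May 1969 has 31 days -> back to April 30, 1969 -> 27 left
April 1969: 30 - 27 = 3 -> lands on April 3

Result: 1969-04-03


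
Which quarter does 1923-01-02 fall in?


Month: January (month 1)
Q1: Jan-Mar, Q2: Apr-Jun, Q3: Jul-Sep, Q4: Oct-Dec

Q1


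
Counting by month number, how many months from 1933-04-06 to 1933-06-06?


From April 1933 to June 1933
0 years * 12 = 0 months, plus 2 months = 2

2 months


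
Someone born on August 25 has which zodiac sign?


Date: August 25
Conventional tropical zodiac dates: Virgo from August 23 onward; Libra starts September 23
August 25 falls within the Virgo range

Virgo


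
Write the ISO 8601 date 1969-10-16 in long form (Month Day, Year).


ISO 1969-10-16 parses as year=1969, month=10, day=16
Month 10 -> October

October 16, 1969


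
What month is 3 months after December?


December is month 12
12 + 3 = 15; wrap: 15 - 12 = 3

March


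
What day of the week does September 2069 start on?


Target: September 1, 2069
Anchor: Jan 1, 2069. With p = 2069 - 1 = 2068: (p + p//4 - p//100 + p//400) mod 7 = (2068 + 517 - 20 + 5) mod 7 = 2570 mod 7 = 1 -> Tuesday (Mon=0 ... Sun=6)
Days before September (Jan-Aug): 243 days
Weekday index = (1 + 243) mod 7 = 6

Sunday


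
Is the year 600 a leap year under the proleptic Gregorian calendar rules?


Gregorian leap year rule: divisible by 4, but not by 100, unless also by 400.
600 is divisible by 100 but not 400 -> not a leap year

No


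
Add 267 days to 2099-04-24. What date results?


Start: 2099-04-24, add 267 days
April 2099 has 30 days: 30 - 24 = 6 days to April 30 -> 261 left
May 2099 has 31 days -> 230 left
June 2099 has 30 days -> 200 left
July 2099 has 31 days -> 169 left
August 2099 has 31 days -> 138 left
September 2099 has 30 days -> 108 left
October 2099 has 31 days -> 77 left
November 2099 has 30 days -> 47 left
December 2099 has 31 days -> 16 left
January 2100: 16 <= 31 -> lands on January 16

Result: 2100-01-16


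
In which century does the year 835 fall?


Century = (year - 1) // 100 + 1
= (835 - 1) // 100 + 1
= 834 // 100 + 1
= 8 + 1

9th century


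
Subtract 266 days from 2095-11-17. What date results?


Start: 2095-11-17, subtract 266 days
Back 17 days from November 17 reaches October 31, 2095 -> 249 left
October 2095 has 31 days -> back to September 30, 2095 -> 218 left
September 2095 has 30 days -> back to August 31, 2095 -> 188 left
August 2095 has 31 days -> back to July 31, 2095 -> 157 left
July 2095 has 31 days -> back to June 30, 2095 -> 126 left
June 2095 has 30 days -> back to May 31, 2095 -> 96 left
May 2095 has 31 days -> back to April 30, 2095 -> 65 left
April 2095 has 30 days -> back to March 31, 2095 -> 35 left
March 2095 has 31 days -> back to February 28, 2095 -> 4 left
February 2095: 28 - 4 = 24 -> lands on February 24

Result: 2095-02-24


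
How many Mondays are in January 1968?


January 1968 has 31 days
Anchor: Jan 1, 1968. With p = 1968 - 1 = 1967: (p + p//4 - p//100 + p//400) mod 7 = (1967 + 491 - 19 + 4) mod 7 = 2443 mod 7 = 0 -> Monday (Mon=0 ... Sun=6)
January 1 is the anchor itself -> Monday
First Monday is January 1
Mondays: 1, 8, 15, 22, 29

5 Mondays


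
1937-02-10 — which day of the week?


Date: February 10, 1937
Anchor: Jan 1, 1937. With p = 1937 - 1 = 1936: (p + p//4 - p//100 + p//400) mod 7 = (1936 + 484 - 19 + 4) mod 7 = 2405 mod 7 = 4 -> Friday (Mon=0 ... Sun=6)
Days before February (Jan): 31; offset = 31 + 10 - 1 = 40
Weekday index = (4 + 40) mod 7 = 2

Day of the week: Wednesday


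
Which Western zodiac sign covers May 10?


Date: May 10
Conventional tropical zodiac dates: Taurus from April 20 onward; Gemini starts May 21
May 10 falls within the Taurus range

Taurus


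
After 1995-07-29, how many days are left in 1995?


Day of year: 210 of 365
Remaining = 365 - 210

155 days


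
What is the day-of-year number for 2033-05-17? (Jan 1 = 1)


Date: May 17, 2033
Days in months 1 through 4: 120
Plus 17 days in May

Day of year: 137


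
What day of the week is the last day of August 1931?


August 1931 has 31 days
Anchor: Jan 1, 1931. With p = 1931 - 1 = 1930: (p + p//4 - p//100 + p//400) mod 7 = (1930 + 482 - 19 + 4) mod 7 = 2397 mod 7 = 3 -> Thursday (Mon=0 ... Sun=6)
Days before August (Jan-Jul): 212; August 1 index = (3 + 212) mod 7 = 5 -> Saturday
Last day offset: 31 - 1 = 30 days
Weekday index = (5 + 30) mod 7 = 0

Monday, August 31


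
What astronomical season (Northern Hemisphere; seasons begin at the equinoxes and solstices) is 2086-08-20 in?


Date: August 20
Astronomical Summer (approx.; exact equinox/solstice day varies by year): June 21 to September 21
August 20 falls within the Summer window

Summer


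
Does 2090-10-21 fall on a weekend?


Anchor: Jan 1, 2090. With p = 2090 - 1 = 2089: (p + p//4 - p//100 + p//400) mod 7 = (2089 + 522 - 20 + 5) mod 7 = 2596 mod 7 = 6 -> Sunday (Mon=0 ... Sun=6)
Day of year: 294; offset = 293
Weekday index = (6 + 293) mod 7 = 5 -> Saturday
Weekend days: Saturday, Sunday

Yes


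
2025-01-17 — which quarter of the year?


Month: January (month 1)
Q1: Jan-Mar, Q2: Apr-Jun, Q3: Jul-Sep, Q4: Oct-Dec

Q1


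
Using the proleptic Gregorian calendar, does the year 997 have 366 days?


Gregorian leap year rule: divisible by 4, but not by 100, unless also by 400.
997 is not divisible by 4 -> not a leap year

No


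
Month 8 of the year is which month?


Month 8 of 12

August


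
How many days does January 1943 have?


January 1943

31 days


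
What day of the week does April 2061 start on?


Target: April 1, 2061
Anchor: Jan 1, 2061. With p = 2061 - 1 = 2060: (p + p//4 - p//100 + p//400) mod 7 = (2060 + 515 - 20 + 5) mod 7 = 2560 mod 7 = 5 -> Saturday (Mon=0 ... Sun=6)
Days before April (Jan-Mar): 90 days
Weekday index = (5 + 90) mod 7 = 4

Friday


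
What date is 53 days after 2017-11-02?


Start: 2017-11-02, add 53 days
November 2017 has 30 days: 30 - 2 = 28 days to November 30 -> 25 left
December 2017: 25 <= 31 -> lands on December 25

Result: 2017-12-25


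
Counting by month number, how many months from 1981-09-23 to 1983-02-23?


From September 1981 to February 1983
2 years * 12 = 24 months, minus 7 months = 17

17 months


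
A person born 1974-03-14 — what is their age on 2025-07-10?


Birth: 1974-03-14
Reference: 2025-07-10
Year difference: 2025 - 1974 = 51

51 years old


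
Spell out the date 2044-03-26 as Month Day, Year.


ISO 2044-03-26 parses as year=2044, month=03, day=26
Month 3 -> March

March 26, 2044


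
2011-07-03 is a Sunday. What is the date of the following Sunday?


Current: Sunday
Target: Sunday
Days ahead: 7

Next Sunday: 2011-07-10


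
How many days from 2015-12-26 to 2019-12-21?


From 2015-12-26 to 2019-12-21
2015-12-26: days before December = 31 + 28 + 31 + 30 + 31 + 30 + 31 + 31 + 30 + 31 + 30 = 334 (2015 is not a leap year); day of year = 334 + 26 = 360
2019-12-21: days before December = 31 + 28 + 31 + 30 + 31 + 30 + 31 + 31 + 30 + 31 + 30 = 334 (2019 is not a leap year); day of year = 334 + 21 = 355
Rest of 2015: 365 - 360 = 5
Full years 2016 (366), 2017 (365), 2018 (365): 1096
Total = 5 + 1096 + 355 = 1456

1456 days


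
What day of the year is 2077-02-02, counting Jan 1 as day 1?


Date: February 2, 2077
Days in months 1 through 1: 31
Plus 2 days in February

Day of year: 33


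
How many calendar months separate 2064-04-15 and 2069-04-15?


From April 2064 to April 2069
5 years * 12 = 60 months = 60

60 months


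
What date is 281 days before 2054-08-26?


Start: 2054-08-26, subtract 281 days
Back 26 days from August 26 reaches July 31, 2054 -> 255 left
July 2054 has 31 days -> back to June 30, 2054 -> 224 left
June 2054 has 30 days -> back to May 31, 2054 -> 194 left
May 2054 has 31 days -> back to April 30, 2054 -> 163 left
April 2054 has 30 days -> back to March 31, 2054 -> 133 left
March 2054 has 31 days -> back to February 28, 2054 -> 102 left
February 2054 has 28 days -> back to January 31, 2054 -> 74 left
January 2054 has 31 days -> back to December 31, 2053 -> 43 left
December 2053 has 31 days -> back to November 30, 2053 -> 12 left
November 2053: 30 - 12 = 18 -> lands on November 18

Result: 2053-11-18


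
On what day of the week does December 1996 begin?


Target: December 1, 1996
Anchor: Jan 1, 1996. With p = 1996 - 1 = 1995: (p + p//4 - p//100 + p//400) mod 7 = (1995 + 498 - 19 + 4) mod 7 = 2478 mod 7 = 0 -> Monday (Mon=0 ... Sun=6)
Days before December (Jan-Nov): 335 days
Weekday index = (0 + 335) mod 7 = 6

Sunday


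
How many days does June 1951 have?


June 1951

30 days


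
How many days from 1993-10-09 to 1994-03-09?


From 1993-10-09 to 1994-03-09
1993-10-09: days before October = 31 + 28 + 31 + 30 + 31 + 30 + 31 + 31 + 30 = 273 (1993 is not a leap year); day of year = 273 + 9 = 282
1994-03-09: days before March = 31 + 28 = 59 (1994 is not a leap year); day of year = 59 + 9 = 68
Rest of 1993: 365 - 282 = 83
Total = 83 + 68 = 151

151 days


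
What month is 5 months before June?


June is month 6
6 - 5 = 1

January


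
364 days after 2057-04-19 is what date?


Start: 2057-04-19, add 364 days
April 2057 has 30 days: 30 - 19 = 11 days to April 30 -> 353 left
May 2057 has 31 days -> 322 left
June 2057 has 30 days -> 292 left
July 2057 has 31 days -> 261 left
August 2057 has 31 days -> 230 left
September 2057 has 30 days -> 200 left
October 2057 has 31 days -> 169 left
November 2057 has 30 days -> 139 left
December 2057 has 31 days -> 108 left
January 2058 has 31 days -> 77 left
February 2058 has 28 days -> 49 left
March 2058 has 31 days -> 18 left
April 2058: 18 <= 30 -> lands on April 18

Result: 2058-04-18


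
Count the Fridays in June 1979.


June 1979 has 30 days
Anchor: Jan 1, 1979. With p = 1979 - 1 = 1978: (p + p//4 - p//100 + p//400) mod 7 = (1978 + 494 - 19 + 4) mod 7 = 2457 mod 7 = 0 -> Monday (Mon=0 ... Sun=6)
Days before June (Jan-May): 151; June 1 index = (0 + 151) mod 7 = 4 -> Friday
First Friday is June 1
Fridays: 1, 8, 15, 22, 29

5 Fridays


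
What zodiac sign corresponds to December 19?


Date: December 19
Conventional tropical zodiac dates: Sagittarius from November 22 onward; Capricorn starts December 22
December 19 falls within the Sagittarius range

Sagittarius


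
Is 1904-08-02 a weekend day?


Anchor: Jan 1, 1904. With p = 1904 - 1 = 1903: (p + p//4 - p//100 + p//400) mod 7 = (1903 + 475 - 19 + 4) mod 7 = 2363 mod 7 = 4 -> Friday (Mon=0 ... Sun=6)
Day of year: 215; offset = 214
Weekday index = (4 + 214) mod 7 = 1 -> Tuesday
Weekend days: Saturday, Sunday

No


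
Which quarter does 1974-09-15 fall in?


Month: September (month 9)
Q1: Jan-Mar, Q2: Apr-Jun, Q3: Jul-Sep, Q4: Oct-Dec

Q3


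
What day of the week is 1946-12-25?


Date: December 25, 1946
Anchor: Jan 1, 1946. With p = 1946 - 1 = 1945: (p + p//4 - p//100 + p//400) mod 7 = (1945 + 486 - 19 + 4) mod 7 = 2416 mod 7 = 1 -> Tuesday (Mon=0 ... Sun=6)
Days before December (Jan-Nov): 334; offset = 334 + 25 - 1 = 358
Weekday index = (1 + 358) mod 7 = 2

Day of the week: Wednesday


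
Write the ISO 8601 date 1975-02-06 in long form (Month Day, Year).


ISO 1975-02-06 parses as year=1975, month=02, day=06
Month 2 -> February

February 6, 1975


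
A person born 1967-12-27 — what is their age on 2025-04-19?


Birth: 1967-12-27
Reference: 2025-04-19
Year difference: 2025 - 1967 = 58
Birthday not yet reached in 2025, subtract 1

57 years old


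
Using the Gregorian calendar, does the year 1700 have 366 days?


Gregorian leap year rule: divisible by 4, but not by 100, unless also by 400.
1700 is divisible by 100 but not 400 -> not a leap year

No


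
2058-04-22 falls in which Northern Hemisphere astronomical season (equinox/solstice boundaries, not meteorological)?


Date: April 22
Astronomical Spring (approx.; exact equinox/solstice day varies by year): March 20 to June 20
April 22 falls within the Spring window

Spring


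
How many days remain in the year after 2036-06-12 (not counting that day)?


Day of year: 164 of 366
Remaining = 366 - 164

202 days


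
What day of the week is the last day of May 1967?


May 1967 has 31 days
Anchor: Jan 1, 1967. With p = 1967 - 1 = 1966: (p + p//4 - p//100 + p//400) mod 7 = (1966 + 491 - 19 + 4) mod 7 = 2442 mod 7 = 6 -> Sunday (Mon=0 ... Sun=6)
Days before May (Jan-Apr): 120; May 1 index = (6 + 120) mod 7 = 0 -> Monday
Last day offset: 31 - 1 = 30 days
Weekday index = (0 + 30) mod 7 = 2

Wednesday, May 31


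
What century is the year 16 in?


Century = (year - 1) // 100 + 1
= (16 - 1) // 100 + 1
= 15 // 100 + 1
= 0 + 1

1st century


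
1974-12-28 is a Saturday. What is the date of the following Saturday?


Current: Saturday
Target: Saturday
Days ahead: 7

Next Saturday: 1975-01-04


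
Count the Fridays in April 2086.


April 2086 has 30 days
Anchor: Jan 1, 2086. With p = 2086 - 1 = 2085: (p + p//4 - p//100 + p//400) mod 7 = (2085 + 521 - 20 + 5) mod 7 = 2591 mod 7 = 1 -> Tuesday (Mon=0 ... Sun=6)
Days before April (Jan-Mar): 90; April 1 index = (1 + 90) mod 7 = 0 -> Monday
First Friday is April 5
Fridays: 5, 12, 19, 26

4 Fridays


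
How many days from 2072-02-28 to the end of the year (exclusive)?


Day of year: 59 of 366
Remaining = 366 - 59

307 days


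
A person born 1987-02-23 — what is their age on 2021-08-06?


Birth: 1987-02-23
Reference: 2021-08-06
Year difference: 2021 - 1987 = 34

34 years old


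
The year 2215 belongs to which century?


Century = (year - 1) // 100 + 1
= (2215 - 1) // 100 + 1
= 2214 // 100 + 1
= 22 + 1

23rd century


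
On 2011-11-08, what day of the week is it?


Date: November 8, 2011
Anchor: Jan 1, 2011. With p = 2011 - 1 = 2010: (p + p//4 - p//100 + p//400) mod 7 = (2010 + 502 - 20 + 5) mod 7 = 2497 mod 7 = 5 -> Saturday (Mon=0 ... Sun=6)
Days before November (Jan-Oct): 304; offset = 304 + 8 - 1 = 311
Weekday index = (5 + 311) mod 7 = 1

Day of the week: Tuesday


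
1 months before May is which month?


May is month 5
5 - 1 = 4

April


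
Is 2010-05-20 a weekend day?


Anchor: Jan 1, 2010. With p = 2010 - 1 = 2009: (p + p//4 - p//100 + p//400) mod 7 = (2009 + 502 - 20 + 5) mod 7 = 2496 mod 7 = 4 -> Friday (Mon=0 ... Sun=6)
Day of year: 140; offset = 139
Weekday index = (4 + 139) mod 7 = 3 -> Thursday
Weekend days: Saturday, Sunday

No


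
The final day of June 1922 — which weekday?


June 1922 has 30 days
Anchor: Jan 1, 1922. With p = 1922 - 1 = 1921: (p + p//4 - p//100 + p//400) mod 7 = (1921 + 480 - 19 + 4) mod 7 = 2386 mod 7 = 6 -> Sunday (Mon=0 ... Sun=6)
Days before June (Jan-May): 151; June 1 index = (6 + 151) mod 7 = 3 -> Thursday
Last day offset: 30 - 1 = 29 days
Weekday index = (3 + 29) mod 7 = 4

Friday, June 30


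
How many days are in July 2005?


July 2005

31 days


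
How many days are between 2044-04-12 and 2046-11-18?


From 2044-04-12 to 2046-11-18
2044-04-12: days before April = 31 + 29 + 31 = 91 (2044 is a leap year); day of year = 91 + 12 = 103
2046-11-18: days before November = 31 + 28 + 31 + 30 + 31 + 30 + 31 + 31 + 30 + 31 = 304 (2046 is not a leap year); day of year = 304 + 18 = 322
Rest of 2044: 366 - 103 = 263
Full years 2045 (365): 365
Total = 263 + 365 + 322 = 950

950 days


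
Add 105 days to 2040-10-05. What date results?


Start: 2040-10-05, add 105 days
October 2040 has 31 days: 31 - 5 = 26 days to October 31 -> 79 left
November 2040 has 30 days -> 49 left
December 2040 has 31 days -> 18 left
January 2041: 18 <= 31 -> lands on January 18

Result: 2041-01-18


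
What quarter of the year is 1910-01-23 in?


Month: January (month 1)
Q1: Jan-Mar, Q2: Apr-Jun, Q3: Jul-Sep, Q4: Oct-Dec

Q1


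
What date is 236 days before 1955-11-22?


Start: 1955-11-22, subtract 236 days
Back 22 days from November 22 reaches October 31, 1955 -> 214 left
October 1955 has 31 days -> back to September 30, 1955 -> 183 left
September 1955 has 30 days -> back to August 31, 1955 -> 153 left
August 1955 has 31 days -> back to July 31, 1955 -> 122 left
July 1955 has 31 days -> back to June 30, 1955 -> 91 left
June 1955 has 30 days -> back to May 31, 1955 -> 61 left
May 1955 has 31 days -> back to April 30, 1955 -> 30 left
April 1955 has 30 days -> back to March 31, 1955 -> 0 left
March 1955: 31 - 0 = 31 -> lands on March 31

Result: 1955-03-31


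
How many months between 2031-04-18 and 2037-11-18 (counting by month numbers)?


From April 2031 to November 2037
6 years * 12 = 72 months, plus 7 months = 79

79 months


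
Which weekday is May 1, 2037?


Target: May 1, 2037
Anchor: Jan 1, 2037. With p = 2037 - 1 = 2036: (p + p//4 - p//100 + p//400) mod 7 = (2036 + 509 - 20 + 5) mod 7 = 2530 mod 7 = 3 -> Thursday (Mon=0 ... Sun=6)
Days before May (Jan-Apr): 120 days
Weekday index = (3 + 120) mod 7 = 4

Friday


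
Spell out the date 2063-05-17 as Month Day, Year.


ISO 2063-05-17 parses as year=2063, month=05, day=17
Month 5 -> May

May 17, 2063


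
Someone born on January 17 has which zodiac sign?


Date: January 17
Conventional tropical zodiac dates: Capricorn from December 22 onward; Aquarius starts January 20
January 17 falls within the Capricorn range

Capricorn


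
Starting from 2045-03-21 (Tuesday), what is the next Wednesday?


Current: Tuesday
Target: Wednesday
Days ahead: 1

Next Wednesday: 2045-03-22


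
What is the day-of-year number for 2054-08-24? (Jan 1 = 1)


Date: August 24, 2054
Days in months 1 through 7: 212
Plus 24 days in August

Day of year: 236


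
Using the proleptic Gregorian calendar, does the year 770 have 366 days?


Gregorian leap year rule: divisible by 4, but not by 100, unless also by 400.
770 is not divisible by 4 -> not a leap year

No


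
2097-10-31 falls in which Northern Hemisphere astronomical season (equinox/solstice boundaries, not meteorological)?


Date: October 31
Astronomical Autumn (approx.; exact equinox/solstice day varies by year): September 22 to December 20
October 31 falls within the Autumn window

Autumn


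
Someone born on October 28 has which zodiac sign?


Date: October 28
Conventional tropical zodiac dates: Scorpio from October 23 onward; Sagittarius starts November 22
October 28 falls within the Scorpio range

Scorpio


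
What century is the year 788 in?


Century = (year - 1) // 100 + 1
= (788 - 1) // 100 + 1
= 787 // 100 + 1
= 7 + 1

8th century


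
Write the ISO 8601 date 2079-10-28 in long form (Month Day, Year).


ISO 2079-10-28 parses as year=2079, month=10, day=28
Month 10 -> October

October 28, 2079


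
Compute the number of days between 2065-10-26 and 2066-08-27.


From 2065-10-26 to 2066-08-27
2065-10-26: days before October = 31 + 28 + 31 + 30 + 31 + 30 + 31 + 31 + 30 = 273 (2065 is not a leap year); day of year = 273 + 26 = 299
2066-08-27: days before August = 31 + 28 + 31 + 30 + 31 + 30 + 31 = 212 (2066 is not a leap year); day of year = 212 + 27 = 239
Rest of 2065: 365 - 299 = 66
Total = 66 + 239 = 305

305 days


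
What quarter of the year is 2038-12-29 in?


Month: December (month 12)
Q1: Jan-Mar, Q2: Apr-Jun, Q3: Jul-Sep, Q4: Oct-Dec

Q4


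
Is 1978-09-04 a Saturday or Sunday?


Anchor: Jan 1, 1978. With p = 1978 - 1 = 1977: (p + p//4 - p//100 + p//400) mod 7 = (1977 + 494 - 19 + 4) mod 7 = 2456 mod 7 = 6 -> Sunday (Mon=0 ... Sun=6)
Day of year: 247; offset = 246
Weekday index = (6 + 246) mod 7 = 0 -> Monday
Weekend days: Saturday, Sunday

No


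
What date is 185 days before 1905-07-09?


Start: 1905-07-09, subtract 185 days
Back 9 days from July 9 reaches June 30, 1905 -> 176 left
June 1905 has 30 days -> back to May 31, 1905 -> 146 left
May 1905 has 31 days -> back to April 30, 1905 -> 115 left
April 1905 has 30 days -> back to March 31, 1905 -> 85 left
March 1905 has 31 days -> back to February 28, 1905 -> 54 left
February 1905 has 28 days -> back to January 31, 1905 -> 26 left
January 1905: 31 - 26 = 5 -> lands on January 5

Result: 1905-01-05


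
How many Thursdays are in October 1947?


October 1947 has 31 days
Anchor: Jan 1, 1947. With p = 1947 - 1 = 1946: (p + p//4 - p//100 + p//400) mod 7 = (1946 + 486 - 19 + 4) mod 7 = 2417 mod 7 = 2 -> Wednesday (Mon=0 ... Sun=6)
Days before October (Jan-Sep): 273; October 1 index = (2 + 273) mod 7 = 2 -> Wednesday
First Thursday is October 2
Thursdays: 2, 9, 16, 23, 30

5 Thursdays


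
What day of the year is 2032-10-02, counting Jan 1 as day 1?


Date: October 2, 2032
Days in months 1 through 9: 274
Plus 2 days in October

Day of year: 276


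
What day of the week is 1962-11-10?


Date: November 10, 1962
Anchor: Jan 1, 1962. With p = 1962 - 1 = 1961: (p + p//4 - p//100 + p//400) mod 7 = (1961 + 490 - 19 + 4) mod 7 = 2436 mod 7 = 0 -> Monday (Mon=0 ... Sun=6)
Days before November (Jan-Oct): 304; offset = 304 + 10 - 1 = 313
Weekday index = (0 + 313) mod 7 = 5

Day of the week: Saturday


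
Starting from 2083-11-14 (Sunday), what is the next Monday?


Current: Sunday
Target: Monday
Days ahead: 1

Next Monday: 2083-11-15


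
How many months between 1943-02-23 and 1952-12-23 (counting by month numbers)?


From February 1943 to December 1952
9 years * 12 = 108 months, plus 10 months = 118

118 months


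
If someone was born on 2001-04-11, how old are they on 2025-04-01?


Birth: 2001-04-11
Reference: 2025-04-01
Year difference: 2025 - 2001 = 24
Birthday not yet reached in 2025, subtract 1

23 years old


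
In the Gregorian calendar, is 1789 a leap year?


Gregorian leap year rule: divisible by 4, but not by 100, unless also by 400.
1789 is not divisible by 4 -> not a leap year

No


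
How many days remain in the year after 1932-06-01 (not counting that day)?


Day of year: 153 of 366
Remaining = 366 - 153

213 days


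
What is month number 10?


Month 10 of 12

October


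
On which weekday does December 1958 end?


December 1958 has 31 days
Anchor: Jan 1, 1958. With p = 1958 - 1 = 1957: (p + p//4 - p//100 + p//400) mod 7 = (1957 + 489 - 19 + 4) mod 7 = 2431 mod 7 = 2 -> Wednesday (Mon=0 ... Sun=6)
Days before December (Jan-Nov): 334; December 1 index = (2 + 334) mod 7 = 0 -> Monday
Last day offset: 31 - 1 = 30 days
Weekday index = (0 + 30) mod 7 = 2

Wednesday, December 31


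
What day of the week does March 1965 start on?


Target: March 1, 1965
Anchor: Jan 1, 1965. With p = 1965 - 1 = 1964: (p + p//4 - p//100 + p//400) mod 7 = (1964 + 491 - 19 + 4) mod 7 = 2440 mod 7 = 4 -> Friday (Mon=0 ... Sun=6)
Days before March (Jan-Feb): 59 days
Weekday index = (4 + 59) mod 7 = 0

Monday


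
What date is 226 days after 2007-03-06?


Start: 2007-03-06, add 226 days
March 2007 has 31 days: 31 - 6 = 25 days to March 31 -> 201 left
April 2007 has 30 days -> 171 left
May 2007 has 31 days -> 140 left
June 2007 has 30 days -> 110 left
July 2007 has 31 days -> 79 left
August 2007 has 31 days -> 48 left
September 2007 has 30 days -> 18 left
October 2007: 18 <= 31 -> lands on October 18

Result: 2007-10-18


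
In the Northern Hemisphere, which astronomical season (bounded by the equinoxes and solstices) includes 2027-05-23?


Date: May 23
Astronomical Spring (approx.; exact equinox/solstice day varies by year): March 20 to June 20
May 23 falls within the Spring window

Spring


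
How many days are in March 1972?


March 1972

31 days


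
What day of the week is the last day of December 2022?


December 2022 has 31 days
Anchor: Jan 1, 2022. With p = 2022 - 1 = 2021: (p + p//4 - p//100 + p//400) mod 7 = (2021 + 505 - 20 + 5) mod 7 = 2511 mod 7 = 5 -> Saturday (Mon=0 ... Sun=6)
Days before December (Jan-Nov): 334; December 1 index = (5 + 334) mod 7 = 3 -> Thursday
Last day offset: 31 - 1 = 30 days
Weekday index = (3 + 30) mod 7 = 5

Saturday, December 31


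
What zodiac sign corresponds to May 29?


Date: May 29
Conventional tropical zodiac dates: Gemini from May 21 onward; Cancer starts June 21
May 29 falls within the Gemini range

Gemini


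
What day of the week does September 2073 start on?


Target: September 1, 2073
Anchor: Jan 1, 2073. With p = 2073 - 1 = 2072: (p + p//4 - p//100 + p//400) mod 7 = (2072 + 518 - 20 + 5) mod 7 = 2575 mod 7 = 6 -> Sunday (Mon=0 ... Sun=6)
Days before September (Jan-Aug): 243 days
Weekday index = (6 + 243) mod 7 = 4

Friday


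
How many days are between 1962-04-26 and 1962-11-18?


From 1962-04-26 to 1962-11-18
1962-04-26: days before April = 31 + 28 + 31 = 90 (1962 is not a leap year); day of year = 90 + 26 = 116
1962-11-18: days before November = 31 + 28 + 31 + 30 + 31 + 30 + 31 + 31 + 30 + 31 = 304 (1962 is not a leap year); day of year = 304 + 18 = 322
Same year: 322 - 116 = 206

206 days


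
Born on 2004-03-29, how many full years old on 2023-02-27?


Birth: 2004-03-29
Reference: 2023-02-27
Year difference: 2023 - 2004 = 19
Birthday not yet reached in 2023, subtract 1

18 years old


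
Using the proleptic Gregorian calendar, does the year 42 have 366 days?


Gregorian leap year rule: divisible by 4, but not by 100, unless also by 400.
42 is not divisible by 4 -> not a leap year

No


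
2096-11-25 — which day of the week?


Date: November 25, 2096
Anchor: Jan 1, 2096. With p = 2096 - 1 = 2095: (p + p//4 - p//100 + p//400) mod 7 = (2095 + 523 - 20 + 5) mod 7 = 2603 mod 7 = 6 -> Sunday (Mon=0 ... Sun=6)
Days before November (Jan-Oct): 305; offset = 305 + 25 - 1 = 329
Weekday index = (6 + 329) mod 7 = 6

Day of the week: Sunday


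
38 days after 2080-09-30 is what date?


Start: 2080-09-30, add 38 days
September 30 is the last day of September 2080 -> 38 left
October 2080 has 31 days -> 7 left
November 2080: 7 <= 30 -> lands on November 7

Result: 2080-11-07


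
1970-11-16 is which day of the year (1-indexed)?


Date: November 16, 1970
Days in months 1 through 10: 304
Plus 16 days in November

Day of year: 320


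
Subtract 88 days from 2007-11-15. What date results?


Start: 2007-11-15, subtract 88 days
Back 15 days from November 15 reaches October 31, 2007 -> 73 left
October 2007 has 31 days -> back to September 30, 2007 -> 42 left
September 2007 has 30 days -> back to August 31, 2007 -> 12 left
August 2007: 31 - 12 = 19 -> lands on August 19

Result: 2007-08-19


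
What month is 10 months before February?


February is month 2
2 - 10 = -8; wrap: -8 + 12 = 4

April


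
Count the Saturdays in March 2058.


March 2058 has 31 days
Anchor: Jan 1, 2058. With p = 2058 - 1 = 2057: (p + p//4 - p//100 + p//400) mod 7 = (2057 + 514 - 20 + 5) mod 7 = 2556 mod 7 = 1 -> Tuesday (Mon=0 ... Sun=6)
Days before March (Jan-Feb): 59; March 1 index = (1 + 59) mod 7 = 4 -> Friday
First Saturday is March 2
Saturdays: 2, 9, 16, 23, 30

5 Saturdays


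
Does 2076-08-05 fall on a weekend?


Anchor: Jan 1, 2076. With p = 2076 - 1 = 2075: (p + p//4 - p//100 + p//400) mod 7 = (2075 + 518 - 20 + 5) mod 7 = 2578 mod 7 = 2 -> Wednesday (Mon=0 ... Sun=6)
Day of year: 218; offset = 217
Weekday index = (2 + 217) mod 7 = 2 -> Wednesday
Weekend days: Saturday, Sunday

No


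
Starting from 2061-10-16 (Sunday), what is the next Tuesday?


Current: Sunday
Target: Tuesday
Days ahead: 2

Next Tuesday: 2061-10-18


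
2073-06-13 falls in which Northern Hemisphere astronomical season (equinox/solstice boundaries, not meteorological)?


Date: June 13
Astronomical Spring (approx.; exact equinox/solstice day varies by year): March 20 to June 20
June 13 falls within the Spring window

Spring


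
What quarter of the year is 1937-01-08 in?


Month: January (month 1)
Q1: Jan-Mar, Q2: Apr-Jun, Q3: Jul-Sep, Q4: Oct-Dec

Q1


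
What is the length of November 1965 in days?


November 1965

30 days


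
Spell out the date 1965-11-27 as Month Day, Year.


ISO 1965-11-27 parses as year=1965, month=11, day=27
Month 11 -> November

November 27, 1965


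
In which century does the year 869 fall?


Century = (year - 1) // 100 + 1
= (869 - 1) // 100 + 1
= 868 // 100 + 1
= 8 + 1

9th century


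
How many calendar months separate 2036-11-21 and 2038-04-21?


From November 2036 to April 2038
2 years * 12 = 24 months, minus 7 months = 17

17 months


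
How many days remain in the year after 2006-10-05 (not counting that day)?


Day of year: 278 of 365
Remaining = 365 - 278

87 days


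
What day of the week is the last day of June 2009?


June 2009 has 30 days
Anchor: Jan 1, 2009. With p = 2009 - 1 = 2008: (p + p//4 - p//100 + p//400) mod 7 = (2008 + 502 - 20 + 5) mod 7 = 2495 mod 7 = 3 -> Thursday (Mon=0 ... Sun=6)
Days before June (Jan-May): 151; June 1 index = (3 + 151) mod 7 = 0 -> Monday
Last day offset: 30 - 1 = 29 days
Weekday index = (0 + 29) mod 7 = 1

Tuesday, June 30


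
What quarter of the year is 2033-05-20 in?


Month: May (month 5)
Q1: Jan-Mar, Q2: Apr-Jun, Q3: Jul-Sep, Q4: Oct-Dec

Q2


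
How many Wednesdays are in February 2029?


February 2029 has 28 days
Anchor: Jan 1, 2029. With p = 2029 - 1 = 2028: (p + p//4 - p//100 + p//400) mod 7 = (2028 + 507 - 20 + 5) mod 7 = 2520 mod 7 = 0 -> Monday (Mon=0 ... Sun=6)
Days before February (Jan): 31; February 1 index = (0 + 31) mod 7 = 3 -> Thursday
First Wednesday is February 7
Wednesdays: 7, 14, 21, 28

4 Wednesdays


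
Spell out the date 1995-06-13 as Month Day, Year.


ISO 1995-06-13 parses as year=1995, month=06, day=13
Month 6 -> June

June 13, 1995


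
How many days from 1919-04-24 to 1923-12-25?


From 1919-04-24 to 1923-12-25
1919-04-24: days before April = 31 + 28 + 31 = 90 (1919 is not a leap year); day of year = 90 + 24 = 114
1923-12-25: days before December = 31 + 28 + 31 + 30 + 31 + 30 + 31 + 31 + 30 + 31 + 30 = 334 (1923 is not a leap year); day of year = 334 + 25 = 359
Rest of 1919: 365 - 114 = 251
Full years 1920 (366), 1921 (365), 1922 (365): 1096
Total = 251 + 1096 + 359 = 1706

1706 days


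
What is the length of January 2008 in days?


January 2008

31 days


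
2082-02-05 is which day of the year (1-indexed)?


Date: February 5, 2082
Days in months 1 through 1: 31
Plus 5 days in February

Day of year: 36


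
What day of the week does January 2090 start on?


Target: January 1, 2090
Anchor: Jan 1, 2090. With p = 2090 - 1 = 2089: (p + p//4 - p//100 + p//400) mod 7 = (2089 + 522 - 20 + 5) mod 7 = 2596 mod 7 = 6 -> Sunday (Mon=0 ... Sun=6)
Offset from anchor: 0 days
Weekday index = (6 + 0) mod 7 = 6

Sunday


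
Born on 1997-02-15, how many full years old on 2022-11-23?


Birth: 1997-02-15
Reference: 2022-11-23
Year difference: 2022 - 1997 = 25

25 years old


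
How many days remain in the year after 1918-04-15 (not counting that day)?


Day of year: 105 of 365
Remaining = 365 - 105

260 days


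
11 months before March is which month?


March is month 3
3 - 11 = -8; wrap: -8 + 12 = 4

April


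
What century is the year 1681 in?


Century = (year - 1) // 100 + 1
= (1681 - 1) // 100 + 1
= 1680 // 100 + 1
= 16 + 1

17th century


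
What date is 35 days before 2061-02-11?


Start: 2061-02-11, subtract 35 days
Back 11 days from February 11 reaches January 31, 2061 -> 24 left
January 2061: 31 - 24 = 7 -> lands on January 7

Result: 2061-01-07


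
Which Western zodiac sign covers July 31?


Date: July 31
Conventional tropical zodiac dates: Leo from July 23 onward; Virgo starts August 23
July 31 falls within the Leo range

Leo


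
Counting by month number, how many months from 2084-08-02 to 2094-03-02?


From August 2084 to March 2094
10 years * 12 = 120 months, minus 5 months = 115

115 months


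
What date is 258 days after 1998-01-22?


Start: 1998-01-22, add 258 days
January 1998 has 31 days: 31 - 22 = 9 days to January 31 -> 249 left
February 1998 has 28 days -> 221 left
March 1998 has 31 days -> 190 left
April 1998 has 30 days -> 160 left
May 1998 has 31 days -> 129 left
June 1998 has 30 days -> 99 left
July 1998 has 31 days -> 68 left
August 1998 has 31 days -> 37 left
September 1998 has 30 days -> 7 left
October 1998: 7 <= 31 -> lands on October 7

Result: 1998-10-07


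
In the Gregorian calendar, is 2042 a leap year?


Gregorian leap year rule: divisible by 4, but not by 100, unless also by 400.
2042 is not divisible by 4 -> not a leap year

No


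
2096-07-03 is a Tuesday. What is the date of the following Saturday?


Current: Tuesday
Target: Saturday
Days ahead: 4

Next Saturday: 2096-07-07


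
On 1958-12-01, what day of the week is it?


Date: December 1, 1958
Anchor: Jan 1, 1958. With p = 1958 - 1 = 1957: (p + p//4 - p//100 + p//400) mod 7 = (1957 + 489 - 19 + 4) mod 7 = 2431 mod 7 = 2 -> Wednesday (Mon=0 ... Sun=6)
Days before December (Jan-Nov): 334; offset = 334 + 1 - 1 = 334
Weekday index = (2 + 334) mod 7 = 0

Day of the week: Monday


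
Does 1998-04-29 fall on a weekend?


Anchor: Jan 1, 1998. With p = 1998 - 1 = 1997: (p + p//4 - p//100 + p//400) mod 7 = (1997 + 499 - 19 + 4) mod 7 = 2481 mod 7 = 3 -> Thursday (Mon=0 ... Sun=6)
Day of year: 119; offset = 118
Weekday index = (3 + 118) mod 7 = 2 -> Wednesday
Weekend days: Saturday, Sunday

No


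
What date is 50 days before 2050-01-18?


Start: 2050-01-18, subtract 50 days
Back 18 days from January 18 reaches December 31, 2049 -> 32 left
December 2049 has 31 days -> back to November 30, 2049 -> 1 left
November 2049: 30 - 1 = 29 -> lands on November 29

Result: 2049-11-29
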